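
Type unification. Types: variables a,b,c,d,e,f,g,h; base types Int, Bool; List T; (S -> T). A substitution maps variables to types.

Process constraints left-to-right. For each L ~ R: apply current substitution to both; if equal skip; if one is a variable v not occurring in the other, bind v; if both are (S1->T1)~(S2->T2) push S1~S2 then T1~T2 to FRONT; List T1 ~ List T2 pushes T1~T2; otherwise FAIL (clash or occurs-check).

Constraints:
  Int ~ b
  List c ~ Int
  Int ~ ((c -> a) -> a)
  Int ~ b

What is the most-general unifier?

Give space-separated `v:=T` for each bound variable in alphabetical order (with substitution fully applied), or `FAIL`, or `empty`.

step 1: unify Int ~ b  [subst: {-} | 3 pending]
  bind b := Int
step 2: unify List c ~ Int  [subst: {b:=Int} | 2 pending]
  clash: List c vs Int

Answer: FAIL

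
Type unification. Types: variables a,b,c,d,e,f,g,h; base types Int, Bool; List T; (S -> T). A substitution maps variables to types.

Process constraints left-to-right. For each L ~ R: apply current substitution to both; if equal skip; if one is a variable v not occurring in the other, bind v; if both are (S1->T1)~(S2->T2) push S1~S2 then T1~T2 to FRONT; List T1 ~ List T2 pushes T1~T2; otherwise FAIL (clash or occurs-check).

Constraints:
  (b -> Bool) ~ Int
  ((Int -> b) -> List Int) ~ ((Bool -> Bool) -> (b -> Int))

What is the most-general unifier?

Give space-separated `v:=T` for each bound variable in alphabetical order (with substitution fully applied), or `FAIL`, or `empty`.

Answer: FAIL

Derivation:
step 1: unify (b -> Bool) ~ Int  [subst: {-} | 1 pending]
  clash: (b -> Bool) vs Int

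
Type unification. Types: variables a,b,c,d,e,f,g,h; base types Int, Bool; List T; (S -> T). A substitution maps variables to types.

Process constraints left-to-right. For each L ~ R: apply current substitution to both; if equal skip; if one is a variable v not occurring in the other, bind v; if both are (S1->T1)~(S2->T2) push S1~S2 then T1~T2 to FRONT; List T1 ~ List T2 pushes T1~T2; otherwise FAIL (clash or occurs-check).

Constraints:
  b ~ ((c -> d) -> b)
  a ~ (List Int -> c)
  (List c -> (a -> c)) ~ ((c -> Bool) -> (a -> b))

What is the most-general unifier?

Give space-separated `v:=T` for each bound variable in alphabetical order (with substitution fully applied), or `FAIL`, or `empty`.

Answer: FAIL

Derivation:
step 1: unify b ~ ((c -> d) -> b)  [subst: {-} | 2 pending]
  occurs-check fail: b in ((c -> d) -> b)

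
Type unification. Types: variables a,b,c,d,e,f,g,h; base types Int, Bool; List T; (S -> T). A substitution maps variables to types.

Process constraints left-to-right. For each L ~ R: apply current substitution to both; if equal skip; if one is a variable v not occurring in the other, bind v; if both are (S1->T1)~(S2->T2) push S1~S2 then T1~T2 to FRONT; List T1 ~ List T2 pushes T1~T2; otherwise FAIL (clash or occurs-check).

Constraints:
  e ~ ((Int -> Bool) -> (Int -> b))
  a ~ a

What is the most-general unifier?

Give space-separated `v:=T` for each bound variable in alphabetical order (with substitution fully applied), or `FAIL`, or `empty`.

Answer: e:=((Int -> Bool) -> (Int -> b))

Derivation:
step 1: unify e ~ ((Int -> Bool) -> (Int -> b))  [subst: {-} | 1 pending]
  bind e := ((Int -> Bool) -> (Int -> b))
step 2: unify a ~ a  [subst: {e:=((Int -> Bool) -> (Int -> b))} | 0 pending]
  -> identical, skip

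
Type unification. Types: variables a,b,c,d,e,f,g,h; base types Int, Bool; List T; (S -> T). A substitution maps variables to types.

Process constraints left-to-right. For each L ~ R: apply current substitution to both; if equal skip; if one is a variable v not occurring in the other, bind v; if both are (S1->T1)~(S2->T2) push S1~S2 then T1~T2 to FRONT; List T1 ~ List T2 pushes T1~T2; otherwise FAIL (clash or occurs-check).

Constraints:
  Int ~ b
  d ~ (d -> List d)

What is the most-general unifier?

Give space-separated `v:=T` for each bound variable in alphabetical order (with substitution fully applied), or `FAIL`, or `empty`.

step 1: unify Int ~ b  [subst: {-} | 1 pending]
  bind b := Int
step 2: unify d ~ (d -> List d)  [subst: {b:=Int} | 0 pending]
  occurs-check fail: d in (d -> List d)

Answer: FAIL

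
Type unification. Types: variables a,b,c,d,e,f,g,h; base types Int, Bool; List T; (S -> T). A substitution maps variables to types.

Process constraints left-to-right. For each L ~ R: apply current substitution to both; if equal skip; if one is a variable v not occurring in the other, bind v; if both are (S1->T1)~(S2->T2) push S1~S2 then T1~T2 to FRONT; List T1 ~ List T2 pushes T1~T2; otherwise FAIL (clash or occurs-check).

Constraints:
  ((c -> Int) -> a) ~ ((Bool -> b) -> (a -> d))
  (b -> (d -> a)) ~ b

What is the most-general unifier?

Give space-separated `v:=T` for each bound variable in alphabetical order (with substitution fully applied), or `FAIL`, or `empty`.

Answer: FAIL

Derivation:
step 1: unify ((c -> Int) -> a) ~ ((Bool -> b) -> (a -> d))  [subst: {-} | 1 pending]
  -> decompose arrow: push (c -> Int)~(Bool -> b), a~(a -> d)
step 2: unify (c -> Int) ~ (Bool -> b)  [subst: {-} | 2 pending]
  -> decompose arrow: push c~Bool, Int~b
step 3: unify c ~ Bool  [subst: {-} | 3 pending]
  bind c := Bool
step 4: unify Int ~ b  [subst: {c:=Bool} | 2 pending]
  bind b := Int
step 5: unify a ~ (a -> d)  [subst: {c:=Bool, b:=Int} | 1 pending]
  occurs-check fail: a in (a -> d)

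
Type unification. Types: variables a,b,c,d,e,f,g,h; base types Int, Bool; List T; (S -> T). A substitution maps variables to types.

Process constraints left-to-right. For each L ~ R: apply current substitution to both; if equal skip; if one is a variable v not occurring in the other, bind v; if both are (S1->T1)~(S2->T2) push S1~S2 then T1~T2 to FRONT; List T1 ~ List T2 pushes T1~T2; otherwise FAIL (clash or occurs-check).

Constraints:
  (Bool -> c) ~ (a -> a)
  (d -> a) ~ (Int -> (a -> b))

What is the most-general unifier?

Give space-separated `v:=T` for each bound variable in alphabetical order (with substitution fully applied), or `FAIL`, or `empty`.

Answer: FAIL

Derivation:
step 1: unify (Bool -> c) ~ (a -> a)  [subst: {-} | 1 pending]
  -> decompose arrow: push Bool~a, c~a
step 2: unify Bool ~ a  [subst: {-} | 2 pending]
  bind a := Bool
step 3: unify c ~ Bool  [subst: {a:=Bool} | 1 pending]
  bind c := Bool
step 4: unify (d -> Bool) ~ (Int -> (Bool -> b))  [subst: {a:=Bool, c:=Bool} | 0 pending]
  -> decompose arrow: push d~Int, Bool~(Bool -> b)
step 5: unify d ~ Int  [subst: {a:=Bool, c:=Bool} | 1 pending]
  bind d := Int
step 6: unify Bool ~ (Bool -> b)  [subst: {a:=Bool, c:=Bool, d:=Int} | 0 pending]
  clash: Bool vs (Bool -> b)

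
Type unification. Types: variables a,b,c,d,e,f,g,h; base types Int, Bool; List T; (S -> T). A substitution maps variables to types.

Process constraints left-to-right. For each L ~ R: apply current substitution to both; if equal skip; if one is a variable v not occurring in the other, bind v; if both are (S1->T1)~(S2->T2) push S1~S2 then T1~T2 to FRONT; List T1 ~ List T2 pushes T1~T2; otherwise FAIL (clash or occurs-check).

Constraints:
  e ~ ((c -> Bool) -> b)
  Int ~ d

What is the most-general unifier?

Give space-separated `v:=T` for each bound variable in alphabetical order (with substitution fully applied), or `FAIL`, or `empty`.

Answer: d:=Int e:=((c -> Bool) -> b)

Derivation:
step 1: unify e ~ ((c -> Bool) -> b)  [subst: {-} | 1 pending]
  bind e := ((c -> Bool) -> b)
step 2: unify Int ~ d  [subst: {e:=((c -> Bool) -> b)} | 0 pending]
  bind d := Int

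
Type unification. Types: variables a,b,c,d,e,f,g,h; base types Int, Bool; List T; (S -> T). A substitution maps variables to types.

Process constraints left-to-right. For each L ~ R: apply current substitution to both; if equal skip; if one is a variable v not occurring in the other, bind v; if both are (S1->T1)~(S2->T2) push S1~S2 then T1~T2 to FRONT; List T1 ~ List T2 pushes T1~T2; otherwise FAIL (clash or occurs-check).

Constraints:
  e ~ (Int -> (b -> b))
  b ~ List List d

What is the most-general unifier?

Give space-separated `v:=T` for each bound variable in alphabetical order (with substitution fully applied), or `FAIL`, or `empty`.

step 1: unify e ~ (Int -> (b -> b))  [subst: {-} | 1 pending]
  bind e := (Int -> (b -> b))
step 2: unify b ~ List List d  [subst: {e:=(Int -> (b -> b))} | 0 pending]
  bind b := List List d

Answer: b:=List List d e:=(Int -> (List List d -> List List d))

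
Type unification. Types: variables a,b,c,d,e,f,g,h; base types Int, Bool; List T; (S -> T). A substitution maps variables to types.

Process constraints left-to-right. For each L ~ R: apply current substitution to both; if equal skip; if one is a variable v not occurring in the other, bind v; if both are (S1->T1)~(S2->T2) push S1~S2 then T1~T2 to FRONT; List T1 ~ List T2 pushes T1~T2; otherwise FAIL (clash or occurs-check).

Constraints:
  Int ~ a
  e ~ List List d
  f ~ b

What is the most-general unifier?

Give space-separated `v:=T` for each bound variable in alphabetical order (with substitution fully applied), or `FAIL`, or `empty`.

step 1: unify Int ~ a  [subst: {-} | 2 pending]
  bind a := Int
step 2: unify e ~ List List d  [subst: {a:=Int} | 1 pending]
  bind e := List List d
step 3: unify f ~ b  [subst: {a:=Int, e:=List List d} | 0 pending]
  bind f := b

Answer: a:=Int e:=List List d f:=b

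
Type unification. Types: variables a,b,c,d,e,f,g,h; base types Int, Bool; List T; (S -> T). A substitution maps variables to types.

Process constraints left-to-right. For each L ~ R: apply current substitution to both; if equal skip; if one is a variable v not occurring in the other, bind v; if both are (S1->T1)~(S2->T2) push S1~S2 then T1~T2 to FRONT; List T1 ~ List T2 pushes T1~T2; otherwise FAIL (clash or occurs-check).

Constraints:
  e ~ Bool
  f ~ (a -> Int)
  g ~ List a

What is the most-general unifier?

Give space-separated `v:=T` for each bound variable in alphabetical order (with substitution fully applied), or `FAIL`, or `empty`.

Answer: e:=Bool f:=(a -> Int) g:=List a

Derivation:
step 1: unify e ~ Bool  [subst: {-} | 2 pending]
  bind e := Bool
step 2: unify f ~ (a -> Int)  [subst: {e:=Bool} | 1 pending]
  bind f := (a -> Int)
step 3: unify g ~ List a  [subst: {e:=Bool, f:=(a -> Int)} | 0 pending]
  bind g := List a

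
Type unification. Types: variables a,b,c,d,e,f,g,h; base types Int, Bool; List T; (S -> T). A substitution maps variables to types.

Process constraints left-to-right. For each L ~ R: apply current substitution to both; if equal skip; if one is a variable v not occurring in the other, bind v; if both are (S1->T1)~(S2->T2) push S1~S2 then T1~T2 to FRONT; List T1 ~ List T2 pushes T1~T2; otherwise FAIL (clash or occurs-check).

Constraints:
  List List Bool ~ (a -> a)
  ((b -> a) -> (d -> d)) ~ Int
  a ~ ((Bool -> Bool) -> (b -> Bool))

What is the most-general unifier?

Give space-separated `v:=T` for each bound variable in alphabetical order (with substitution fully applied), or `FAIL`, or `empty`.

Answer: FAIL

Derivation:
step 1: unify List List Bool ~ (a -> a)  [subst: {-} | 2 pending]
  clash: List List Bool vs (a -> a)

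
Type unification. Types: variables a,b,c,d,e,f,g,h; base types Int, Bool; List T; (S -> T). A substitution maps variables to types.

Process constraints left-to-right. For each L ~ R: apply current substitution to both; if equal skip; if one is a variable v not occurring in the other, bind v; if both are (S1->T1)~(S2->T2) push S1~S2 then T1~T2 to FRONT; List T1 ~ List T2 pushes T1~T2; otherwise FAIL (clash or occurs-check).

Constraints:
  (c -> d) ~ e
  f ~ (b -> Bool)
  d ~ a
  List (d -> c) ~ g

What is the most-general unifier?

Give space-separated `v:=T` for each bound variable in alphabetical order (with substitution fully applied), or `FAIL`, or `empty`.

Answer: d:=a e:=(c -> a) f:=(b -> Bool) g:=List (a -> c)

Derivation:
step 1: unify (c -> d) ~ e  [subst: {-} | 3 pending]
  bind e := (c -> d)
step 2: unify f ~ (b -> Bool)  [subst: {e:=(c -> d)} | 2 pending]
  bind f := (b -> Bool)
step 3: unify d ~ a  [subst: {e:=(c -> d), f:=(b -> Bool)} | 1 pending]
  bind d := a
step 4: unify List (a -> c) ~ g  [subst: {e:=(c -> d), f:=(b -> Bool), d:=a} | 0 pending]
  bind g := List (a -> c)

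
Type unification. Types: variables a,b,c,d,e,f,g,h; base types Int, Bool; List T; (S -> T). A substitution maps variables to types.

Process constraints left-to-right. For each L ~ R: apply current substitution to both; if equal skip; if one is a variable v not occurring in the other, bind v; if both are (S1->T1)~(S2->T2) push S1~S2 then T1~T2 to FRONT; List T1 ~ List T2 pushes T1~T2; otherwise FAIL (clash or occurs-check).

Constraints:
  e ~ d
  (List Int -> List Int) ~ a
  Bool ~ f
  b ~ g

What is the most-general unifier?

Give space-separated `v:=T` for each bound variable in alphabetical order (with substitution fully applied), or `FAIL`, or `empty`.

Answer: a:=(List Int -> List Int) b:=g e:=d f:=Bool

Derivation:
step 1: unify e ~ d  [subst: {-} | 3 pending]
  bind e := d
step 2: unify (List Int -> List Int) ~ a  [subst: {e:=d} | 2 pending]
  bind a := (List Int -> List Int)
step 3: unify Bool ~ f  [subst: {e:=d, a:=(List Int -> List Int)} | 1 pending]
  bind f := Bool
step 4: unify b ~ g  [subst: {e:=d, a:=(List Int -> List Int), f:=Bool} | 0 pending]
  bind b := g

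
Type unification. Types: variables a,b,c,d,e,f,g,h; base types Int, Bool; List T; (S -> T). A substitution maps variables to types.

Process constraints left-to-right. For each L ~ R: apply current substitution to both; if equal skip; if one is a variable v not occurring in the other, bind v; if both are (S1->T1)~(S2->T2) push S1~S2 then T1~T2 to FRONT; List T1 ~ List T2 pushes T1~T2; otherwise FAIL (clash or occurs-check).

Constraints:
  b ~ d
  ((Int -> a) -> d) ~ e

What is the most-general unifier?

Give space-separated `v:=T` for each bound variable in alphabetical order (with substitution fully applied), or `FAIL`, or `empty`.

step 1: unify b ~ d  [subst: {-} | 1 pending]
  bind b := d
step 2: unify ((Int -> a) -> d) ~ e  [subst: {b:=d} | 0 pending]
  bind e := ((Int -> a) -> d)

Answer: b:=d e:=((Int -> a) -> d)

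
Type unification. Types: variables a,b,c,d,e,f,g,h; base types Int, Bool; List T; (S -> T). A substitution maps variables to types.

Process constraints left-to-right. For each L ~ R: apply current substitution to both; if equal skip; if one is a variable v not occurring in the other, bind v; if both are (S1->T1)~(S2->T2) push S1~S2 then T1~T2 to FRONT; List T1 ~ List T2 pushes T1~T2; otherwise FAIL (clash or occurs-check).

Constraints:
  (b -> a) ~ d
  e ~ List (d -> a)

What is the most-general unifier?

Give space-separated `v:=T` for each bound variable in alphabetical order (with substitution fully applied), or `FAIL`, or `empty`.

step 1: unify (b -> a) ~ d  [subst: {-} | 1 pending]
  bind d := (b -> a)
step 2: unify e ~ List ((b -> a) -> a)  [subst: {d:=(b -> a)} | 0 pending]
  bind e := List ((b -> a) -> a)

Answer: d:=(b -> a) e:=List ((b -> a) -> a)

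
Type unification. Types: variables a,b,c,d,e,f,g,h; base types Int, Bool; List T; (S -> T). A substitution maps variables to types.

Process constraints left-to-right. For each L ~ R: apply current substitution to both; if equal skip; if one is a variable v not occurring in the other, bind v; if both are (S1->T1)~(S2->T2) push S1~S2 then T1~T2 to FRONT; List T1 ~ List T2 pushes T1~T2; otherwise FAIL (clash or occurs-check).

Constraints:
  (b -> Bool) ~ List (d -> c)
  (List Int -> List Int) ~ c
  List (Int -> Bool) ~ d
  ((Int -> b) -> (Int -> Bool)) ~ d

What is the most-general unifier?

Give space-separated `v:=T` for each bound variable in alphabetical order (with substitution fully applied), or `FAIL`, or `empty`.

Answer: FAIL

Derivation:
step 1: unify (b -> Bool) ~ List (d -> c)  [subst: {-} | 3 pending]
  clash: (b -> Bool) vs List (d -> c)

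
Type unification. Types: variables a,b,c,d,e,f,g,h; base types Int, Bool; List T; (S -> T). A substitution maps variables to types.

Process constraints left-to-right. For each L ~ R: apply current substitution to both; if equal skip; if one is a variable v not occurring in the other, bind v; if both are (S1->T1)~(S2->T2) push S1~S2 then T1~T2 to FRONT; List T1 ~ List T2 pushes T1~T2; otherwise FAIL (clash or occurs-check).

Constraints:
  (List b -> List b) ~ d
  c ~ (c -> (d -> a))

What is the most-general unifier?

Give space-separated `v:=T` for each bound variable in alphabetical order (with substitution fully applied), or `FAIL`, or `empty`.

Answer: FAIL

Derivation:
step 1: unify (List b -> List b) ~ d  [subst: {-} | 1 pending]
  bind d := (List b -> List b)
step 2: unify c ~ (c -> ((List b -> List b) -> a))  [subst: {d:=(List b -> List b)} | 0 pending]
  occurs-check fail: c in (c -> ((List b -> List b) -> a))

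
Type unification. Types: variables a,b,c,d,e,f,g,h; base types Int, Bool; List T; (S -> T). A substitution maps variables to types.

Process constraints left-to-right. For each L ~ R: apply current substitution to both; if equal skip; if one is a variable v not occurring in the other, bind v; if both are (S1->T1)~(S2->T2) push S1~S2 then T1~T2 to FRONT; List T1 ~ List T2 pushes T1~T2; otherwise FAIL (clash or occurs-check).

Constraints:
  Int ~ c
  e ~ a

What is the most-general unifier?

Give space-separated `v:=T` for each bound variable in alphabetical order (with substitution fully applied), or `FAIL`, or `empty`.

step 1: unify Int ~ c  [subst: {-} | 1 pending]
  bind c := Int
step 2: unify e ~ a  [subst: {c:=Int} | 0 pending]
  bind e := a

Answer: c:=Int e:=a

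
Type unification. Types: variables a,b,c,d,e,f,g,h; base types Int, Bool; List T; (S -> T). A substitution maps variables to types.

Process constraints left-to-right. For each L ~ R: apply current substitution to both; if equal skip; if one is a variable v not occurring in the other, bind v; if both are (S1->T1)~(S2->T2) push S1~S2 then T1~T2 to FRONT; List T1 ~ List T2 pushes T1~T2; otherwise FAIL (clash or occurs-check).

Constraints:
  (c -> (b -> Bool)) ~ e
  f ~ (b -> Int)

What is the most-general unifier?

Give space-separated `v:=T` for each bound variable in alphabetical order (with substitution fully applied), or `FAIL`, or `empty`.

Answer: e:=(c -> (b -> Bool)) f:=(b -> Int)

Derivation:
step 1: unify (c -> (b -> Bool)) ~ e  [subst: {-} | 1 pending]
  bind e := (c -> (b -> Bool))
step 2: unify f ~ (b -> Int)  [subst: {e:=(c -> (b -> Bool))} | 0 pending]
  bind f := (b -> Int)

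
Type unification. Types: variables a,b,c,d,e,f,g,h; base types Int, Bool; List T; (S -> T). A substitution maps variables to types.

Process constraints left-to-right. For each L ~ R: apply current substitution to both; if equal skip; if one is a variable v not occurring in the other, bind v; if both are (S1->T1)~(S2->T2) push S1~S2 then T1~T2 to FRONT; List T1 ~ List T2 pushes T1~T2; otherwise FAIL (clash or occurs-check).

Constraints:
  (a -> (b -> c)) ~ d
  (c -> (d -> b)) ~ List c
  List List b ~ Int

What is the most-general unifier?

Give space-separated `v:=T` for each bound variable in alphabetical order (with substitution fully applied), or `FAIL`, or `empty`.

step 1: unify (a -> (b -> c)) ~ d  [subst: {-} | 2 pending]
  bind d := (a -> (b -> c))
step 2: unify (c -> ((a -> (b -> c)) -> b)) ~ List c  [subst: {d:=(a -> (b -> c))} | 1 pending]
  clash: (c -> ((a -> (b -> c)) -> b)) vs List c

Answer: FAIL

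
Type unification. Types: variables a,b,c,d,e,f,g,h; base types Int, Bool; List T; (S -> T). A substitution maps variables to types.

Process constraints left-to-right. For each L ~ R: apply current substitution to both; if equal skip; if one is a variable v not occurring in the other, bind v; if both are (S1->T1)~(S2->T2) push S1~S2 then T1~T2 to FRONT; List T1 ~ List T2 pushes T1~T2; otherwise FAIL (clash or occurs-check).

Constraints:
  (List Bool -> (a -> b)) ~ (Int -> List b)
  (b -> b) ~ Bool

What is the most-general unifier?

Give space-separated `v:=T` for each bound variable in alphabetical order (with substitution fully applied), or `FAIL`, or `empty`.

step 1: unify (List Bool -> (a -> b)) ~ (Int -> List b)  [subst: {-} | 1 pending]
  -> decompose arrow: push List Bool~Int, (a -> b)~List b
step 2: unify List Bool ~ Int  [subst: {-} | 2 pending]
  clash: List Bool vs Int

Answer: FAIL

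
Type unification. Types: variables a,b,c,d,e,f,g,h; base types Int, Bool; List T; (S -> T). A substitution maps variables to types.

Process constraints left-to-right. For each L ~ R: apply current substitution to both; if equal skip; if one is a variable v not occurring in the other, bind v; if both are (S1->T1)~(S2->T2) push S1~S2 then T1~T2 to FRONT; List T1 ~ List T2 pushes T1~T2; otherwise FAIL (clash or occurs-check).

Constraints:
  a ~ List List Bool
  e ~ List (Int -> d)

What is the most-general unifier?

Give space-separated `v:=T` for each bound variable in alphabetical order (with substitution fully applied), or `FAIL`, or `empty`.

step 1: unify a ~ List List Bool  [subst: {-} | 1 pending]
  bind a := List List Bool
step 2: unify e ~ List (Int -> d)  [subst: {a:=List List Bool} | 0 pending]
  bind e := List (Int -> d)

Answer: a:=List List Bool e:=List (Int -> d)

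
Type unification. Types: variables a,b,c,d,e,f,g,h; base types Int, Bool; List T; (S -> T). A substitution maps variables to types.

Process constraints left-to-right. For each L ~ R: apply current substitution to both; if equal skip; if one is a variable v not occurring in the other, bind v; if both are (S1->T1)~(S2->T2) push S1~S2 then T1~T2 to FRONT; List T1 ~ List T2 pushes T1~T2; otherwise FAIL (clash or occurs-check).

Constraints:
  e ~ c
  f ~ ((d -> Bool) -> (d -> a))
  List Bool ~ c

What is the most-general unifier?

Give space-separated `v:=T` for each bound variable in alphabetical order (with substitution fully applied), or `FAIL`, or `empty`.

Answer: c:=List Bool e:=List Bool f:=((d -> Bool) -> (d -> a))

Derivation:
step 1: unify e ~ c  [subst: {-} | 2 pending]
  bind e := c
step 2: unify f ~ ((d -> Bool) -> (d -> a))  [subst: {e:=c} | 1 pending]
  bind f := ((d -> Bool) -> (d -> a))
step 3: unify List Bool ~ c  [subst: {e:=c, f:=((d -> Bool) -> (d -> a))} | 0 pending]
  bind c := List Bool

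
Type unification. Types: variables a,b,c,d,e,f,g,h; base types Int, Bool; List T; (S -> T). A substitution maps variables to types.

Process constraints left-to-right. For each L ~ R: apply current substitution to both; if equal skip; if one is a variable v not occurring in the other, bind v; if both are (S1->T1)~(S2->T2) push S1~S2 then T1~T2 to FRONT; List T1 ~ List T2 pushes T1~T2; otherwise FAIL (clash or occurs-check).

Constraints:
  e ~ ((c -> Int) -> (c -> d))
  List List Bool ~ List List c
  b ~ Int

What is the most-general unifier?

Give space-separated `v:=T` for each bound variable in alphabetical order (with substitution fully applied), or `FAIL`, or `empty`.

Answer: b:=Int c:=Bool e:=((Bool -> Int) -> (Bool -> d))

Derivation:
step 1: unify e ~ ((c -> Int) -> (c -> d))  [subst: {-} | 2 pending]
  bind e := ((c -> Int) -> (c -> d))
step 2: unify List List Bool ~ List List c  [subst: {e:=((c -> Int) -> (c -> d))} | 1 pending]
  -> decompose List: push List Bool~List c
step 3: unify List Bool ~ List c  [subst: {e:=((c -> Int) -> (c -> d))} | 1 pending]
  -> decompose List: push Bool~c
step 4: unify Bool ~ c  [subst: {e:=((c -> Int) -> (c -> d))} | 1 pending]
  bind c := Bool
step 5: unify b ~ Int  [subst: {e:=((c -> Int) -> (c -> d)), c:=Bool} | 0 pending]
  bind b := Int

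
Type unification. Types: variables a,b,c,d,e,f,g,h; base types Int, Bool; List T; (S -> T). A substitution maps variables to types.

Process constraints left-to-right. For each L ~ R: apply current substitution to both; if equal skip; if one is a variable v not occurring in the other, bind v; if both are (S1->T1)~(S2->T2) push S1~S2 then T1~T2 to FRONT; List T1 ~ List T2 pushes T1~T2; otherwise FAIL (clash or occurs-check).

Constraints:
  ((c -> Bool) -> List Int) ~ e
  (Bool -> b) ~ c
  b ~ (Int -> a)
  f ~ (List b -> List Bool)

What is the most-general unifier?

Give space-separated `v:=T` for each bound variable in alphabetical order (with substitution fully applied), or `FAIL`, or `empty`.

step 1: unify ((c -> Bool) -> List Int) ~ e  [subst: {-} | 3 pending]
  bind e := ((c -> Bool) -> List Int)
step 2: unify (Bool -> b) ~ c  [subst: {e:=((c -> Bool) -> List Int)} | 2 pending]
  bind c := (Bool -> b)
step 3: unify b ~ (Int -> a)  [subst: {e:=((c -> Bool) -> List Int), c:=(Bool -> b)} | 1 pending]
  bind b := (Int -> a)
step 4: unify f ~ (List (Int -> a) -> List Bool)  [subst: {e:=((c -> Bool) -> List Int), c:=(Bool -> b), b:=(Int -> a)} | 0 pending]
  bind f := (List (Int -> a) -> List Bool)

Answer: b:=(Int -> a) c:=(Bool -> (Int -> a)) e:=(((Bool -> (Int -> a)) -> Bool) -> List Int) f:=(List (Int -> a) -> List Bool)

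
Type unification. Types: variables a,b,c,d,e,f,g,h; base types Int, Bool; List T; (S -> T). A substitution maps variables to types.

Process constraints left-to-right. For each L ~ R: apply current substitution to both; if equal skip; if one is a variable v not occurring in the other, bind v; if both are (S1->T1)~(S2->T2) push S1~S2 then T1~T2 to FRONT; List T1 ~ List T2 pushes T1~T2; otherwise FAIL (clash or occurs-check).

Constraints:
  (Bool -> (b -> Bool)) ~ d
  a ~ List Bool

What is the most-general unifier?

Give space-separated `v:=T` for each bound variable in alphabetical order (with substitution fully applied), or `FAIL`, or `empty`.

step 1: unify (Bool -> (b -> Bool)) ~ d  [subst: {-} | 1 pending]
  bind d := (Bool -> (b -> Bool))
step 2: unify a ~ List Bool  [subst: {d:=(Bool -> (b -> Bool))} | 0 pending]
  bind a := List Bool

Answer: a:=List Bool d:=(Bool -> (b -> Bool))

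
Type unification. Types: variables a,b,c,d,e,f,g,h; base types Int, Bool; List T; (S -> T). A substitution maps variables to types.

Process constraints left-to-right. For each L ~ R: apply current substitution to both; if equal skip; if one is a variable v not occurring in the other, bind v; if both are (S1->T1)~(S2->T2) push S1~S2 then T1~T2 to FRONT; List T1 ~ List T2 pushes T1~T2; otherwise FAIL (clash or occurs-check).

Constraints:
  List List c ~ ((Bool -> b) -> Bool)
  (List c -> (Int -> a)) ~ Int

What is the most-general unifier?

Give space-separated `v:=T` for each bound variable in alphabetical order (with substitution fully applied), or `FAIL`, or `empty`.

step 1: unify List List c ~ ((Bool -> b) -> Bool)  [subst: {-} | 1 pending]
  clash: List List c vs ((Bool -> b) -> Bool)

Answer: FAIL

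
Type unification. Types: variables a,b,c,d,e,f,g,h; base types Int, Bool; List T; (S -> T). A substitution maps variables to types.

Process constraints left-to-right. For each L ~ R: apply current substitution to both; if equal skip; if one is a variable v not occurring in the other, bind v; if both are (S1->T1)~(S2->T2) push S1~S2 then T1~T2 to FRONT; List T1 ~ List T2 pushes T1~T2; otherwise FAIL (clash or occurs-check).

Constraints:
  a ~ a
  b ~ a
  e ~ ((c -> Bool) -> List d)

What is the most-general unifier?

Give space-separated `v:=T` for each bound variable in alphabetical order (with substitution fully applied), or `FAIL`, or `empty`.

step 1: unify a ~ a  [subst: {-} | 2 pending]
  -> identical, skip
step 2: unify b ~ a  [subst: {-} | 1 pending]
  bind b := a
step 3: unify e ~ ((c -> Bool) -> List d)  [subst: {b:=a} | 0 pending]
  bind e := ((c -> Bool) -> List d)

Answer: b:=a e:=((c -> Bool) -> List d)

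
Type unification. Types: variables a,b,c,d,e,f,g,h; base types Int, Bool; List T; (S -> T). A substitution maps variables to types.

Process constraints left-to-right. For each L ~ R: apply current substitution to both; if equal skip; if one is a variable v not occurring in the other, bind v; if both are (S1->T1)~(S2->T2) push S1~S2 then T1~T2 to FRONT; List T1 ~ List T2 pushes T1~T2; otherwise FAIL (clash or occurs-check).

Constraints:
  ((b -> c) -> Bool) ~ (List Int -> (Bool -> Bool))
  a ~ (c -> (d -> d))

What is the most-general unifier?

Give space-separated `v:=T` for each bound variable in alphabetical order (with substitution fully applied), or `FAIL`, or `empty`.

Answer: FAIL

Derivation:
step 1: unify ((b -> c) -> Bool) ~ (List Int -> (Bool -> Bool))  [subst: {-} | 1 pending]
  -> decompose arrow: push (b -> c)~List Int, Bool~(Bool -> Bool)
step 2: unify (b -> c) ~ List Int  [subst: {-} | 2 pending]
  clash: (b -> c) vs List Int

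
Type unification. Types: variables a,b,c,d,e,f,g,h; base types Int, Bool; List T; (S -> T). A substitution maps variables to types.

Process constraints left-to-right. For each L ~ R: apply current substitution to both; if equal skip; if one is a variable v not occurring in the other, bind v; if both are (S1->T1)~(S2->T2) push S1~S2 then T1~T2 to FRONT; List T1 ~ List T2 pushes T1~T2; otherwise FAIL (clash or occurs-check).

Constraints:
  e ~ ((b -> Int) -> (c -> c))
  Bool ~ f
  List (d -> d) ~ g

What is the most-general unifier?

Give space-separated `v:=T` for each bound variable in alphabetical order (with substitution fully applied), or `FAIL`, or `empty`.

step 1: unify e ~ ((b -> Int) -> (c -> c))  [subst: {-} | 2 pending]
  bind e := ((b -> Int) -> (c -> c))
step 2: unify Bool ~ f  [subst: {e:=((b -> Int) -> (c -> c))} | 1 pending]
  bind f := Bool
step 3: unify List (d -> d) ~ g  [subst: {e:=((b -> Int) -> (c -> c)), f:=Bool} | 0 pending]
  bind g := List (d -> d)

Answer: e:=((b -> Int) -> (c -> c)) f:=Bool g:=List (d -> d)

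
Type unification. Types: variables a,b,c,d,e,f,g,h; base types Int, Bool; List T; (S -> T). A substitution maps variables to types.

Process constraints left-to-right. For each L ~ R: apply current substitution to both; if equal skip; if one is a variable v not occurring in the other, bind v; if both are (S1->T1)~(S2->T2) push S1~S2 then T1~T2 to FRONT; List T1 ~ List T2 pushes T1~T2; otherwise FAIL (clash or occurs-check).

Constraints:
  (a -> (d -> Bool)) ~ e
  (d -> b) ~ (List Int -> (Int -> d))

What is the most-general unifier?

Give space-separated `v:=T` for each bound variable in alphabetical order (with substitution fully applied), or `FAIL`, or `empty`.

step 1: unify (a -> (d -> Bool)) ~ e  [subst: {-} | 1 pending]
  bind e := (a -> (d -> Bool))
step 2: unify (d -> b) ~ (List Int -> (Int -> d))  [subst: {e:=(a -> (d -> Bool))} | 0 pending]
  -> decompose arrow: push d~List Int, b~(Int -> d)
step 3: unify d ~ List Int  [subst: {e:=(a -> (d -> Bool))} | 1 pending]
  bind d := List Int
step 4: unify b ~ (Int -> List Int)  [subst: {e:=(a -> (d -> Bool)), d:=List Int} | 0 pending]
  bind b := (Int -> List Int)

Answer: b:=(Int -> List Int) d:=List Int e:=(a -> (List Int -> Bool))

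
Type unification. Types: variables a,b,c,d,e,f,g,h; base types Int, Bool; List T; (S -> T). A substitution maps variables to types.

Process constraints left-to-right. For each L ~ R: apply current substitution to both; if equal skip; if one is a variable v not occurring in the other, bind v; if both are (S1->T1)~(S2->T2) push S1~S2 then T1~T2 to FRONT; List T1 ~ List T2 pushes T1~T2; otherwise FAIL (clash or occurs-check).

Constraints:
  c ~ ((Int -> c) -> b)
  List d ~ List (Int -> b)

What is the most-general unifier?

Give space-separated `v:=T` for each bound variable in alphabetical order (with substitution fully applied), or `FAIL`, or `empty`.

step 1: unify c ~ ((Int -> c) -> b)  [subst: {-} | 1 pending]
  occurs-check fail: c in ((Int -> c) -> b)

Answer: FAIL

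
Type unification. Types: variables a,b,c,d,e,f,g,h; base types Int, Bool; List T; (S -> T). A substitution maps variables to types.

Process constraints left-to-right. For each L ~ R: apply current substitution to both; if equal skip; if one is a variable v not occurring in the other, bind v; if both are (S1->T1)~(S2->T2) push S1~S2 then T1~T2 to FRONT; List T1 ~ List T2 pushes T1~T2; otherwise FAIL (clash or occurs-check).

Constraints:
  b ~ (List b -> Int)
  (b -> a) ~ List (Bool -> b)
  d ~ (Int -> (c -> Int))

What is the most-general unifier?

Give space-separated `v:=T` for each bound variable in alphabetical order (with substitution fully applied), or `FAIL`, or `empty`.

step 1: unify b ~ (List b -> Int)  [subst: {-} | 2 pending]
  occurs-check fail: b in (List b -> Int)

Answer: FAIL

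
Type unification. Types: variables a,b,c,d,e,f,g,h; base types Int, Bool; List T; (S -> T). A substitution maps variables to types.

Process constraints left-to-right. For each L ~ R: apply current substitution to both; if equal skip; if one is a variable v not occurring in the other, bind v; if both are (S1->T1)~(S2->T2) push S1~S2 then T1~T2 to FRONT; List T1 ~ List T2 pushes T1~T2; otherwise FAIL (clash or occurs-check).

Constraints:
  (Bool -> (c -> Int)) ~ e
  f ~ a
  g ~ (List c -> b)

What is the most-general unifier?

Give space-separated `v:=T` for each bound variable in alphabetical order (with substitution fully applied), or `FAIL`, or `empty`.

Answer: e:=(Bool -> (c -> Int)) f:=a g:=(List c -> b)

Derivation:
step 1: unify (Bool -> (c -> Int)) ~ e  [subst: {-} | 2 pending]
  bind e := (Bool -> (c -> Int))
step 2: unify f ~ a  [subst: {e:=(Bool -> (c -> Int))} | 1 pending]
  bind f := a
step 3: unify g ~ (List c -> b)  [subst: {e:=(Bool -> (c -> Int)), f:=a} | 0 pending]
  bind g := (List c -> b)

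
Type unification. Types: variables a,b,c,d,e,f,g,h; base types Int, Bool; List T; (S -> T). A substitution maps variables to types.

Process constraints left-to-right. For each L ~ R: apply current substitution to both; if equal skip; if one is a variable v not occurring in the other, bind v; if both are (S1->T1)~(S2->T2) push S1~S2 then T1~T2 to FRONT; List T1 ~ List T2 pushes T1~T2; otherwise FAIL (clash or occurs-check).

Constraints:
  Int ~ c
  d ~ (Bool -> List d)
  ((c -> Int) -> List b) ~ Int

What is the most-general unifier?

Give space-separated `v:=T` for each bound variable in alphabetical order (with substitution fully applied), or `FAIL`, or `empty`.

Answer: FAIL

Derivation:
step 1: unify Int ~ c  [subst: {-} | 2 pending]
  bind c := Int
step 2: unify d ~ (Bool -> List d)  [subst: {c:=Int} | 1 pending]
  occurs-check fail: d in (Bool -> List d)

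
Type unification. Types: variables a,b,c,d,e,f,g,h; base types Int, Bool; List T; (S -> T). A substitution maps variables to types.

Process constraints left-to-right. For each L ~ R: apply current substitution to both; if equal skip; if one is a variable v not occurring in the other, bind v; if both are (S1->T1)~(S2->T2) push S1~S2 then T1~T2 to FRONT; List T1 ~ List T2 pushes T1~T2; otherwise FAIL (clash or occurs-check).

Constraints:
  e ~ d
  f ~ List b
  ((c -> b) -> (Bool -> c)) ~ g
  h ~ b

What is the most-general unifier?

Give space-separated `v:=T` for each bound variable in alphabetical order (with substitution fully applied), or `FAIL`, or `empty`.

step 1: unify e ~ d  [subst: {-} | 3 pending]
  bind e := d
step 2: unify f ~ List b  [subst: {e:=d} | 2 pending]
  bind f := List b
step 3: unify ((c -> b) -> (Bool -> c)) ~ g  [subst: {e:=d, f:=List b} | 1 pending]
  bind g := ((c -> b) -> (Bool -> c))
step 4: unify h ~ b  [subst: {e:=d, f:=List b, g:=((c -> b) -> (Bool -> c))} | 0 pending]
  bind h := b

Answer: e:=d f:=List b g:=((c -> b) -> (Bool -> c)) h:=b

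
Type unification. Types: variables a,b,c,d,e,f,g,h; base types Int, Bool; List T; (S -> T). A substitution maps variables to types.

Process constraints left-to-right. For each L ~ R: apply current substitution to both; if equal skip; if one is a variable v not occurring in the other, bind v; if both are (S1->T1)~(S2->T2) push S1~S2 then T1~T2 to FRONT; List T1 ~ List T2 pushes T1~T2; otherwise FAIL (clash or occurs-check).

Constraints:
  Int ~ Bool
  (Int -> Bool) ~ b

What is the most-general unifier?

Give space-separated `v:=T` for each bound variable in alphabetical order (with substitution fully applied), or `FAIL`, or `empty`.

step 1: unify Int ~ Bool  [subst: {-} | 1 pending]
  clash: Int vs Bool

Answer: FAIL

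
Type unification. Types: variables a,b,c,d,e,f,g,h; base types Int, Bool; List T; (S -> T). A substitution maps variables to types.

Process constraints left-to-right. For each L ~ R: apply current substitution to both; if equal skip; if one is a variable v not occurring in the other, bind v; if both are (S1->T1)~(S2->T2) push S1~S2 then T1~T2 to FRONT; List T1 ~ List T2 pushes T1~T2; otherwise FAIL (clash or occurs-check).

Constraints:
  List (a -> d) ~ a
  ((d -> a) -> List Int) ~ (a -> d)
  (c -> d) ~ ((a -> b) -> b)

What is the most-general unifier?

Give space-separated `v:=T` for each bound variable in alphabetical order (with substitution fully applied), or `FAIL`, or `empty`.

Answer: FAIL

Derivation:
step 1: unify List (a -> d) ~ a  [subst: {-} | 2 pending]
  occurs-check fail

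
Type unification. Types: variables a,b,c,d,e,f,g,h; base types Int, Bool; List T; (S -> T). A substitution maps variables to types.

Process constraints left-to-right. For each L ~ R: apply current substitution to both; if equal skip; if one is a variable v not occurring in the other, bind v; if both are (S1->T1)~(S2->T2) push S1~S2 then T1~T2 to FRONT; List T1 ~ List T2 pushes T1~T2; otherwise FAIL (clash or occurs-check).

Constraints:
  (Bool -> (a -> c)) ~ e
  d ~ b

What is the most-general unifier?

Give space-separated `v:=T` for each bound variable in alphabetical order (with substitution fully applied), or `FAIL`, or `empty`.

step 1: unify (Bool -> (a -> c)) ~ e  [subst: {-} | 1 pending]
  bind e := (Bool -> (a -> c))
step 2: unify d ~ b  [subst: {e:=(Bool -> (a -> c))} | 0 pending]
  bind d := b

Answer: d:=b e:=(Bool -> (a -> c))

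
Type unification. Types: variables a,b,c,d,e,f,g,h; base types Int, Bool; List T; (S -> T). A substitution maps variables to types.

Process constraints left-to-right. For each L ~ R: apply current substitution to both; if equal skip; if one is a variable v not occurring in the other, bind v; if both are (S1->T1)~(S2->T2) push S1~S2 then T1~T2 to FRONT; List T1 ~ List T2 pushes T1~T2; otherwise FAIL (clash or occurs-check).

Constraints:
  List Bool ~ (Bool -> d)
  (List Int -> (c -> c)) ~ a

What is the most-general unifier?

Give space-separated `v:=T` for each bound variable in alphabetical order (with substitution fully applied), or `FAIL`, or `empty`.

Answer: FAIL

Derivation:
step 1: unify List Bool ~ (Bool -> d)  [subst: {-} | 1 pending]
  clash: List Bool vs (Bool -> d)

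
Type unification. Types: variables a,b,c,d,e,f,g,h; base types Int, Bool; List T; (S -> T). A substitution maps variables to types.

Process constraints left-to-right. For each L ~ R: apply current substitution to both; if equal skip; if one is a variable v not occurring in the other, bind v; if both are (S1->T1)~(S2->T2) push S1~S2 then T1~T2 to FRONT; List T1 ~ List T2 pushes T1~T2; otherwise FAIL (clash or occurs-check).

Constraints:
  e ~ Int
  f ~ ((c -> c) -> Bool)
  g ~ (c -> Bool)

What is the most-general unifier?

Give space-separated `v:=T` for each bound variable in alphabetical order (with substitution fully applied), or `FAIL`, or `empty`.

Answer: e:=Int f:=((c -> c) -> Bool) g:=(c -> Bool)

Derivation:
step 1: unify e ~ Int  [subst: {-} | 2 pending]
  bind e := Int
step 2: unify f ~ ((c -> c) -> Bool)  [subst: {e:=Int} | 1 pending]
  bind f := ((c -> c) -> Bool)
step 3: unify g ~ (c -> Bool)  [subst: {e:=Int, f:=((c -> c) -> Bool)} | 0 pending]
  bind g := (c -> Bool)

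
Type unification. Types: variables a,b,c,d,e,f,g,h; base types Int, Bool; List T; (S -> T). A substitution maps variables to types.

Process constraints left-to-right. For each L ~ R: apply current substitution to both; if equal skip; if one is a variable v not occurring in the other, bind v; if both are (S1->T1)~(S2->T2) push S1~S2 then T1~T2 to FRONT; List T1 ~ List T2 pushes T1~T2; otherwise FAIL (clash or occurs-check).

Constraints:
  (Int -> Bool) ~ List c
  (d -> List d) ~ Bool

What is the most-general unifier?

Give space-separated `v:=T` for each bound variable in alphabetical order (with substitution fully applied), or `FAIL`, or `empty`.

step 1: unify (Int -> Bool) ~ List c  [subst: {-} | 1 pending]
  clash: (Int -> Bool) vs List c

Answer: FAIL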